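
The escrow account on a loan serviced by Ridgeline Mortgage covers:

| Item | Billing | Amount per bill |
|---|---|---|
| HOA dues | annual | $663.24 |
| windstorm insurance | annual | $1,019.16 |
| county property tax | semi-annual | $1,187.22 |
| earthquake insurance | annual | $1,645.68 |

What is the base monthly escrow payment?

$475.21

HOA dues = $663.24 per year
Windstorm insurance = $1,019.16 per year
County property tax = $1,187.22 × 2 = $2,374.44 per year
Earthquake insurance = $1,645.68 per year
Total annual escrow = $5,702.52
Monthly escrow = $5,702.52 ÷ 12 = $475.21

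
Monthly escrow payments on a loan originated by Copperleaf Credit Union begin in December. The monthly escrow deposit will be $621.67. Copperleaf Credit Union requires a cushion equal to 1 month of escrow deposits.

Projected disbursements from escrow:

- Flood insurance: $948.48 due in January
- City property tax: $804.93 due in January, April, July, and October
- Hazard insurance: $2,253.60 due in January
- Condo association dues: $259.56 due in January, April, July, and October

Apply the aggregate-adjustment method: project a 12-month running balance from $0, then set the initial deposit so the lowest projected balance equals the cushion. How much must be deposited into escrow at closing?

$3,644.90

Cushion = 1 × $621.67 = $621.67
Trial balance (start $0, +$621.67 each month, − disbursements):
  Dec: +$621.67 → $621.67
  Jan: +$621.67 − $4,266.57 → -$3,023.23
  Feb: +$621.67 → -$2,401.56
  Mar: +$621.67 → -$1,779.89
  Apr: +$621.67 − $1,064.49 → -$2,222.71
  May: +$621.67 → -$1,601.04
  Jun: +$621.67 → -$979.37
  Jul: +$621.67 − $1,064.49 → -$1,422.19
  Aug: +$621.67 → -$800.52
  Sep: +$621.67 → -$178.85
  Oct: +$621.67 − $1,064.49 → -$621.67
  Nov: +$621.67 → $0.00
Lowest trial balance = -$3,023.23 (Jan)
Initial deposit = cushion − low point = $621.67 − (-$3,023.23) = $3,644.90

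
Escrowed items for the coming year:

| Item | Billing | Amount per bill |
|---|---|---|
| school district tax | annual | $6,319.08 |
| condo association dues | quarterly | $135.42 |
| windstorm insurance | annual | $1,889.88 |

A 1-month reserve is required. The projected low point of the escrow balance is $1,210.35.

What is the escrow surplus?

School district tax — $6,319.08
Condo association dues — $135.42 × 4 = $541.68
Windstorm insurance — $1,889.88
Combined annual = $6,319.08 + $541.68 + $1,889.88 = $8,750.64
Per month = $8,750.64 ÷ 12 = $729.22
Required reserve = 1 × $729.22 = $729.22
Surplus = $1,210.35 − $729.22 = $481.13

$481.13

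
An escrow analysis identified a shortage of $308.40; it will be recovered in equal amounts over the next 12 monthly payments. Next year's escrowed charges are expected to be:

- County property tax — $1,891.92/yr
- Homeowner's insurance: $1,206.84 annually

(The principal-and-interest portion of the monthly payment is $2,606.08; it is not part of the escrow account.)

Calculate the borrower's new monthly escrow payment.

County property tax = $1,891.92
Homeowner's insurance = $1,206.84
Annual escrow total = $3,098.76
Monthly escrow = $3,098.76 ÷ 12 = $258.23
Shortage per month = $308.40 ÷ 12 = $25.70
New monthly escrow = $258.23 + $25.70 = $283.93

$283.93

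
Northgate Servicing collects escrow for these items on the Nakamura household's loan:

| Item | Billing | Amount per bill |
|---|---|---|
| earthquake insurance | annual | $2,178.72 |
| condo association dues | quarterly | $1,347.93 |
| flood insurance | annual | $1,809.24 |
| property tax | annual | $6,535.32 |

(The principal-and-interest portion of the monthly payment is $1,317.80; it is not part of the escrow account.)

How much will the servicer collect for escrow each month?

Earthquake insurance = $2,178.72 annually
Condo association dues = $1,347.93 × 4 = $5,391.72 annually
Flood insurance = $1,809.24 annually
Property tax = $6,535.32 annually
Total per year = $2,178.72 + $5,391.72 + $1,809.24 + $6,535.32 = $15,915.00
Base monthly escrow = $15,915.00 / 12 = $1,326.25

$1,326.25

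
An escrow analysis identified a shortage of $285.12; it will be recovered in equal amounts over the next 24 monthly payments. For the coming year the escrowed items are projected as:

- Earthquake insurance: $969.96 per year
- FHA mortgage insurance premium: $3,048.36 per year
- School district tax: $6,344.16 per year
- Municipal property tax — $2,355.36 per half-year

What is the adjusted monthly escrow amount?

Earthquake insurance = $969.96
FHA mortgage insurance premium = $3,048.36
School district tax = $6,344.16
Municipal property tax = $2,355.36 × 2 = $4,710.72
Annual escrow total = $969.96 + $3,048.36 + $6,344.16 + $4,710.72 = $15,073.20
Base monthly escrow = $15,073.20 / 12 = $1,256.10
Shortage per month = $285.12 ÷ 24 = $11.88
New monthly escrow = $1,256.10 + $11.88 = $1,267.98

$1,267.98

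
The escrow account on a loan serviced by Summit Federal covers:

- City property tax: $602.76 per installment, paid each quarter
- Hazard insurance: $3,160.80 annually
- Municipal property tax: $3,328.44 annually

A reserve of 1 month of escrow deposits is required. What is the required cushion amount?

City property tax: $602.76 × 4 = $2,411.04 per year
Hazard insurance: $3,160.80 per year
Municipal property tax: $3,328.44 per year
Yearly total = $2,411.04 + $3,160.80 + $3,328.44 = $8,900.28
Monthly = $8,900.28 / 12 = $741.69
Reserve = 1 × $741.69 = $741.69

$741.69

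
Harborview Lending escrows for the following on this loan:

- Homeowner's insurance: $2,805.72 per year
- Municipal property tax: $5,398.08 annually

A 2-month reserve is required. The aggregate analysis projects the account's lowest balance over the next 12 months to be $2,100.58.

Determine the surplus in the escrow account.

$733.28

Homeowner's insurance: $2,805.72
Municipal property tax: $5,398.08
Total per year = $8,203.80
Monthly escrow = $8,203.80 ÷ 12 = $683.65
Cushion = 2 × $683.65 = $1,367.30
Excess over cushion: $2,100.58 − $1,367.30 = $733.28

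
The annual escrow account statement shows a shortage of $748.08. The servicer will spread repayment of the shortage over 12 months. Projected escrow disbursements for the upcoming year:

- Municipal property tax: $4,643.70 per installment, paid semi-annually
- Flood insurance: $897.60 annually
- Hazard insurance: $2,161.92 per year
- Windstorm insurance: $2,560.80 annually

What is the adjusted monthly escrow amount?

Municipal property tax — $4,643.70 × 2 = $9,287.40 annually
Flood insurance — $897.60 annually
Hazard insurance — $2,161.92 annually
Windstorm insurance — $2,560.80 annually
Total annual escrow = $9,287.40 + $897.60 + $2,161.92 + $2,560.80 = $14,907.72
Monthly escrow = $14,907.72 / 12 = $1,242.31
Monthly shortage recovery: $748.08 ÷ 12 = $62.34
New monthly escrow = $1,242.31 + $62.34 = $1,304.65

$1,304.65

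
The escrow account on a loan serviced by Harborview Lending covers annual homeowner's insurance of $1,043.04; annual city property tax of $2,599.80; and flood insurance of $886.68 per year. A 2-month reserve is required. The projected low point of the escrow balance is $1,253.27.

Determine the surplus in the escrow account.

$498.35

Homeowner's insurance = $1,043.04 annually
City property tax = $2,599.80 annually
Flood insurance = $886.68 annually
Yearly total = $4,529.52
Monthly escrow = $4,529.52 ÷ 12 = $377.46
Cushion = 2 × $377.46 = $754.92
Surplus = $1,253.27 − $754.92 = $498.35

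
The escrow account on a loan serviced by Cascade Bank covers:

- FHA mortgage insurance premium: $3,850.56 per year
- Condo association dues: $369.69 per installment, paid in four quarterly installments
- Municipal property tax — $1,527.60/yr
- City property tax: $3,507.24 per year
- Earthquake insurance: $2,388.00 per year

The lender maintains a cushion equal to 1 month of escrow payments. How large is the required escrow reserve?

$1,062.68

FHA mortgage insurance premium — $3,850.56 per year
Condo association dues — $369.69 × 4 = $1,478.76 per year
Municipal property tax — $1,527.60 per year
City property tax — $3,507.24 per year
Earthquake insurance — $2,388.00 per year
Total annual escrow = $12,752.16
Per month = $12,752.16 ÷ 12 = $1,062.68
Required cushion = 1 × $1,062.68 = $1,062.68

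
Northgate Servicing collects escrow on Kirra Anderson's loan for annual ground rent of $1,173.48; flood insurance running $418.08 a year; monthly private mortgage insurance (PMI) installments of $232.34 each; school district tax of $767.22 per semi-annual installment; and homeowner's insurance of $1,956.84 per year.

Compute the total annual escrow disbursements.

$7,870.92

Ground rent — $1,173.48/yr
Flood insurance — $418.08/yr
Private mortgage insurance (PMI) — $232.34 × 12 = $2,788.08/yr
School district tax — $767.22 × 2 = $1,534.44/yr
Homeowner's insurance — $1,956.84/yr
Combined annual = $7,870.92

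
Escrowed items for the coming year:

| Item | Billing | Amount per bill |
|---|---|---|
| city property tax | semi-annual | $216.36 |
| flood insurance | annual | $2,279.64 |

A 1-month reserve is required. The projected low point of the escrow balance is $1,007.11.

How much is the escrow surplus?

City property tax = $216.36 × 2 = $432.72
Flood insurance = $2,279.64
Total per year = $2,712.36
Base monthly escrow = $2,712.36 / 12 = $226.03
Required cushion = 1 × $226.03 = $226.03
Excess over cushion: $1,007.11 − $226.03 = $781.08

$781.08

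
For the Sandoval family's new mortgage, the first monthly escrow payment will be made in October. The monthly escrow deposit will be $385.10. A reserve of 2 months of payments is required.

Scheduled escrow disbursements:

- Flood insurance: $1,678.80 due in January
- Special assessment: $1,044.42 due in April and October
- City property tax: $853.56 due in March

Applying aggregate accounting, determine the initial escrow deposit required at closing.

Cushion = 2 × $385.10 = $770.20
Trial balance (start $0, +$385.10 each month, − disbursements):
  Oct: +$385.10 − $1,044.42 → -$659.32
  Nov: +$385.10 → -$274.22
  Dec: +$385.10 → $110.88
  Jan: +$385.10 − $1,678.80 → -$1,182.82
  Feb: +$385.10 → -$797.72
  Mar: +$385.10 − $853.56 → -$1,266.18
  Apr: +$385.10 − $1,044.42 → -$1,925.50
  May: +$385.10 → -$1,540.40
  Jun: +$385.10 → -$1,155.30
  Jul: +$385.10 → -$770.20
  Aug: +$385.10 → -$385.10
  Sep: +$385.10 → $0.00
Lowest trial balance = -$1,925.50 (Apr)
Initial deposit = cushion − low point = $770.20 − (-$1,925.50) = $2,695.70

$2,695.70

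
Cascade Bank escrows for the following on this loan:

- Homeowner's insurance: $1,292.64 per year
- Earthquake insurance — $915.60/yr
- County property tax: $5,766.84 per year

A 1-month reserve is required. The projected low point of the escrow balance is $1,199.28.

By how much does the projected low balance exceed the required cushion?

Homeowner's insurance = $1,292.64 per year
Earthquake insurance = $915.60 per year
County property tax = $5,766.84 per year
Yearly total = $1,292.64 + $915.60 + $5,766.84 = $7,975.08
Monthly = $7,975.08 / 12 = $664.59
Cushion = 1 × $664.59 = $664.59
Surplus = $1,199.28 − $664.59 = $534.69

$534.69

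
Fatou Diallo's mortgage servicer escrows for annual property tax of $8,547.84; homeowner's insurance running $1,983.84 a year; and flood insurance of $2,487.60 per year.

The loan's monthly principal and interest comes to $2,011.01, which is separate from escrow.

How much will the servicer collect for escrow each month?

$1,084.94

Property tax: $8,547.84
Homeowner's insurance: $1,983.84
Flood insurance: $2,487.60
Yearly total = $8,547.84 + $1,983.84 + $2,487.60 = $13,019.28
Per month = $13,019.28 ÷ 12 = $1,084.94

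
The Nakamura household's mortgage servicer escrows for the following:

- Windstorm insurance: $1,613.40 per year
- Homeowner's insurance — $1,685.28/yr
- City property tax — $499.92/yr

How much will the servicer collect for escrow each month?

$316.55

Windstorm insurance: $1,613.40 annually
Homeowner's insurance: $1,685.28 annually
City property tax: $499.92 annually
Annual escrow total = $1,613.40 + $1,685.28 + $499.92 = $3,798.60
Monthly escrow = $3,798.60 / 12 = $316.55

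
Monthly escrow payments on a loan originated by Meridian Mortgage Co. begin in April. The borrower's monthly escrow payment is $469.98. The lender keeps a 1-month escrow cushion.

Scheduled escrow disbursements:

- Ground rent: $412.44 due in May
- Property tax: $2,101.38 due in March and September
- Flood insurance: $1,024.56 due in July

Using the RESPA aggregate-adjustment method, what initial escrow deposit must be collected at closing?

$1,188.48

Cushion = 1 × $469.98 = $469.98
Trial balance (start $0, +$469.98 each month, − disbursements):
  Apr: +$469.98 → $469.98
  May: +$469.98 − $412.44 → $527.52
  Jun: +$469.98 → $997.50
  Jul: +$469.98 − $1,024.56 → $442.92
  Aug: +$469.98 → $912.90
  Sep: +$469.98 − $2,101.38 → -$718.50
  Oct: +$469.98 → -$248.52
  Nov: +$469.98 → $221.46
  Dec: +$469.98 → $691.44
  Jan: +$469.98 → $1,161.42
  Feb: +$469.98 → $1,631.40
  Mar: +$469.98 − $2,101.38 → $0.00
Lowest trial balance = -$718.50 (Sep)
Initial deposit = cushion − low point = $469.98 − (-$718.50) = $1,188.48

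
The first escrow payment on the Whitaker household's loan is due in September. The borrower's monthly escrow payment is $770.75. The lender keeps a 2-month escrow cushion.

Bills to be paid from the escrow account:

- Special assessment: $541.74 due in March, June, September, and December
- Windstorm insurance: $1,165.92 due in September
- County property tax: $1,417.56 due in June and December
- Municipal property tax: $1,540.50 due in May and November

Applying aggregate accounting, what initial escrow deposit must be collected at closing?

$3,665.96

Cushion = 2 × $770.75 = $1,541.50
Trial balance (start $0, +$770.75 each month, − disbursements):
  Sep: +$770.75 − $1,707.66 → -$936.91
  Oct: +$770.75 → -$166.16
  Nov: +$770.75 − $1,540.50 → -$935.91
  Dec: +$770.75 − $1,959.30 → -$2,124.46
  Jan: +$770.75 → -$1,353.71
  Feb: +$770.75 → -$582.96
  Mar: +$770.75 − $541.74 → -$353.95
  Apr: +$770.75 → $416.80
  May: +$770.75 − $1,540.50 → -$352.95
  Jun: +$770.75 − $1,959.30 → -$1,541.50
  Jul: +$770.75 → -$770.75
  Aug: +$770.75 → $0.00
Lowest trial balance = -$2,124.46 (Dec)
Initial deposit = cushion − low point = $1,541.50 − (-$2,124.46) = $3,665.96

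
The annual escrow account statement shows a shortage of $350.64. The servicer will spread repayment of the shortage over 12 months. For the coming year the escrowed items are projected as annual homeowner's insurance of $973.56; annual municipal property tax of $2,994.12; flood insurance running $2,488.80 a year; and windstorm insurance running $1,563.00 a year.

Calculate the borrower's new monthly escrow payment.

$697.51

Homeowner's insurance = $973.56 per year
Municipal property tax = $2,994.12 per year
Flood insurance = $2,488.80 per year
Windstorm insurance = $1,563.00 per year
Total per year = $8,019.48
Per month = $8,019.48 / 12 = $668.29
Monthly shortage recovery: $350.64 / 12 = $29.22
Adjusted monthly = $668.29 + $29.22 = $697.51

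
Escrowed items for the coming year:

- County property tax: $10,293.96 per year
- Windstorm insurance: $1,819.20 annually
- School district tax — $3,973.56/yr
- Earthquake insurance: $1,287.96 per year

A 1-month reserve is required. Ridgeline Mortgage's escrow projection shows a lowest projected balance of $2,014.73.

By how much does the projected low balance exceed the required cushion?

$566.84

County property tax = $10,293.96 annually
Windstorm insurance = $1,819.20 annually
School district tax = $3,973.56 annually
Earthquake insurance = $1,287.96 annually
Total per year = $10,293.96 + $1,819.20 + $3,973.56 + $1,287.96 = $17,374.68
Base monthly escrow = $17,374.68 / 12 = $1,447.89
Cushion = 1 × $1,447.89 = $1,447.89
Surplus = $2,014.73 − $1,447.89 = $566.84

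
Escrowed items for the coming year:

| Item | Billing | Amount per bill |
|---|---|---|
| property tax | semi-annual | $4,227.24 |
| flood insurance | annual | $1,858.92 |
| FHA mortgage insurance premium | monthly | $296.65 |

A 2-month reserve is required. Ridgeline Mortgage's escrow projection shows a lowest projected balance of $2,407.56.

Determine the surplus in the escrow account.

$95.36

Property tax = $4,227.24 × 2 = $8,454.48 per year
Flood insurance = $1,858.92 per year
FHA mortgage insurance premium = $296.65 × 12 = $3,559.80 per year
Total annual escrow = $8,454.48 + $1,858.92 + $3,559.80 = $13,873.20
Base monthly escrow = $13,873.20 ÷ 12 = $1,156.10
Required reserve = 2 × $1,156.10 = $2,312.20
Surplus = $2,407.56 − $2,312.20 = $95.36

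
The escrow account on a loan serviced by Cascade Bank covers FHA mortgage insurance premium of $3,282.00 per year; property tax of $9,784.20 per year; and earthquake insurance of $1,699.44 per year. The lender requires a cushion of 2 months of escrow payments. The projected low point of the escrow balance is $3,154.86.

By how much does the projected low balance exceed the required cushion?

FHA mortgage insurance premium: $3,282.00 annually
Property tax: $9,784.20 annually
Earthquake insurance: $1,699.44 annually
Yearly total = $3,282.00 + $9,784.20 + $1,699.44 = $14,765.64
Monthly = $14,765.64 / 12 = $1,230.47
Cushion = 2 × $1,230.47 = $2,460.94
Surplus = $3,154.86 − $2,460.94 = $693.92

$693.92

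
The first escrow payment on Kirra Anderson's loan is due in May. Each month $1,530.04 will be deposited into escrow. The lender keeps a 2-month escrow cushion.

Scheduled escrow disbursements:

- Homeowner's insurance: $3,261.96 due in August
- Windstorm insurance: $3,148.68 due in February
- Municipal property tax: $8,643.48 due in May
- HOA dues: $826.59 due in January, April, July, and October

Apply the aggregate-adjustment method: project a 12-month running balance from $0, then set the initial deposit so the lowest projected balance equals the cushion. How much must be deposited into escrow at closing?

Cushion = 2 × $1,530.04 = $3,060.08
Trial balance (start $0, +$1,530.04 each month, − disbursements):
  May: +$1,530.04 − $8,643.48 → -$7,113.44
  Jun: +$1,530.04 → -$5,583.40
  Jul: +$1,530.04 − $826.59 → -$4,879.95
  Aug: +$1,530.04 − $3,261.96 → -$6,611.87
  Sep: +$1,530.04 → -$5,081.83
  Oct: +$1,530.04 − $826.59 → -$4,378.38
  Nov: +$1,530.04 → -$2,848.34
  Dec: +$1,530.04 → -$1,318.30
  Jan: +$1,530.04 − $826.59 → -$614.85
  Feb: +$1,530.04 − $3,148.68 → -$2,233.49
  Mar: +$1,530.04 → -$703.45
  Apr: +$1,530.04 − $826.59 → $0.00
Lowest trial balance = -$7,113.44 (May)
Initial deposit = cushion − low point = $3,060.08 − (-$7,113.44) = $10,173.52

$10,173.52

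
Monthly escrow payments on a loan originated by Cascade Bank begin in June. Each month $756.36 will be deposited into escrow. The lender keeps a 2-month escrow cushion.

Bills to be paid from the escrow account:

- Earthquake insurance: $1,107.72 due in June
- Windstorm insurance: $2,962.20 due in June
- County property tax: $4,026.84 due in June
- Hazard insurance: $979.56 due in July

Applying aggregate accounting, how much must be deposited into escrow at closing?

$9,076.32

Cushion = 2 × $756.36 = $1,512.72
Trial balance (start $0, +$756.36 each month, − disbursements):
  Jun: +$756.36 − $8,096.76 → -$7,340.40
  Jul: +$756.36 − $979.56 → -$7,563.60
  Aug: +$756.36 → -$6,807.24
  Sep: +$756.36 → -$6,050.88
  Oct: +$756.36 → -$5,294.52
  Nov: +$756.36 → -$4,538.16
  Dec: +$756.36 → -$3,781.80
  Jan: +$756.36 → -$3,025.44
  Feb: +$756.36 → -$2,269.08
  Mar: +$756.36 → -$1,512.72
  Apr: +$756.36 → -$756.36
  May: +$756.36 → $0.00
Lowest trial balance = -$7,563.60 (Jul)
Initial deposit = cushion − low point = $1,512.72 − (-$7,563.60) = $9,076.32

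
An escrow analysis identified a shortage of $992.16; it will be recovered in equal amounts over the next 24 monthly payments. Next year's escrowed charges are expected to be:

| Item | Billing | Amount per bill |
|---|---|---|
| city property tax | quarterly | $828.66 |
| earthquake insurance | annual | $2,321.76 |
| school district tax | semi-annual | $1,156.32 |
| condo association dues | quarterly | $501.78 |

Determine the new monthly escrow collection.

City property tax: $828.66 × 4 = $3,314.64
Earthquake insurance: $2,321.76
School district tax: $1,156.32 × 2 = $2,312.64
Condo association dues: $501.78 × 4 = $2,007.12
Combined annual = $3,314.64 + $2,321.76 + $2,312.64 + $2,007.12 = $9,956.16
Per month = $9,956.16 / 12 = $829.68
Shortage spread = $992.16 ÷ 24 = $41.34/mo
Adjusted monthly = $829.68 + $41.34 = $871.02

$871.02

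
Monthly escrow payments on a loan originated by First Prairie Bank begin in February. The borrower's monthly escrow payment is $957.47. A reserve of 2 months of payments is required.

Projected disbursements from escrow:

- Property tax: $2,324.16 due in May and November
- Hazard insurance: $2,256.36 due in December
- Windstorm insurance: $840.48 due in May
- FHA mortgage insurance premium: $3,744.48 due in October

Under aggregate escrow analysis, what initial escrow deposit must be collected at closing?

$2,872.41

Cushion = 2 × $957.47 = $1,914.94
Trial balance (start $0, +$957.47 each month, − disbursements):
  Feb: +$957.47 → $957.47
  Mar: +$957.47 → $1,914.94
  Apr: +$957.47 → $2,872.41
  May: +$957.47 − $3,164.64 → $665.24
  Jun: +$957.47 → $1,622.71
  Jul: +$957.47 → $2,580.18
  Aug: +$957.47 → $3,537.65
  Sep: +$957.47 → $4,495.12
  Oct: +$957.47 − $3,744.48 → $1,708.11
  Nov: +$957.47 − $2,324.16 → $341.42
  Dec: +$957.47 − $2,256.36 → -$957.47
  Jan: +$957.47 → $0.00
Lowest trial balance = -$957.47 (Dec)
Initial deposit = cushion − low point = $1,914.94 − (-$957.47) = $2,872.41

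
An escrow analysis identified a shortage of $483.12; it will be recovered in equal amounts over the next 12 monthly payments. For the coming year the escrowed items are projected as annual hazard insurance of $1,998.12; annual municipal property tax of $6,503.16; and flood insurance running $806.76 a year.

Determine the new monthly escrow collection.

$815.93

Hazard insurance = $1,998.12 per year
Municipal property tax = $6,503.16 per year
Flood insurance = $806.76 per year
Annual escrow total = $9,308.04
Base monthly escrow = $9,308.04 ÷ 12 = $775.67
Monthly shortage recovery: $483.12 ÷ 12 = $40.26
New monthly escrow = $775.67 + $40.26 = $815.93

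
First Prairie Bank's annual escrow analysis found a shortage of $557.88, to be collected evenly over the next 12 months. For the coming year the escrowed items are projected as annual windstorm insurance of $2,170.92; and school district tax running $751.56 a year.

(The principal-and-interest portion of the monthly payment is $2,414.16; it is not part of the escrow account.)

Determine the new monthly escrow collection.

Windstorm insurance: $2,170.92
School district tax: $751.56
Combined annual = $2,170.92 + $751.56 = $2,922.48
Monthly = $2,922.48 ÷ 12 = $243.54
Monthly shortage recovery: $557.88 / 12 = $46.49
New monthly escrow = $243.54 + $46.49 = $290.03

$290.03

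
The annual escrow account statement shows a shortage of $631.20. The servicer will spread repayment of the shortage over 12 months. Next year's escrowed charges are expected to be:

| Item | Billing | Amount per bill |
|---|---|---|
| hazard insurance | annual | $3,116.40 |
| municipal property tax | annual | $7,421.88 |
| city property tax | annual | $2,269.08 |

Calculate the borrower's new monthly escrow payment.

Hazard insurance — $3,116.40 per year
Municipal property tax — $7,421.88 per year
City property tax — $2,269.08 per year
Total per year = $12,807.36
Monthly = $12,807.36 / 12 = $1,067.28
Shortage per month = $631.20 / 12 = $52.60
New monthly escrow = $1,067.28 + $52.60 = $1,119.88

$1,119.88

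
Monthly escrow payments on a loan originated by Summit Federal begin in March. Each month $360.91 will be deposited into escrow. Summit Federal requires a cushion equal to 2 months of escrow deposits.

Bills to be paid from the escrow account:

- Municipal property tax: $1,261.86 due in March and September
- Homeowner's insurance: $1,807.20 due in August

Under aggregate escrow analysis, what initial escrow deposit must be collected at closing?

Cushion = 2 × $360.91 = $721.82
Trial balance (start $0, +$360.91 each month, − disbursements):
  Mar: +$360.91 − $1,261.86 → -$900.95
  Apr: +$360.91 → -$540.04
  May: +$360.91 → -$179.13
  Jun: +$360.91 → $181.78
  Jul: +$360.91 → $542.69
  Aug: +$360.91 − $1,807.20 → -$903.60
  Sep: +$360.91 − $1,261.86 → -$1,804.55
  Oct: +$360.91 → -$1,443.64
  Nov: +$360.91 → -$1,082.73
  Dec: +$360.91 → -$721.82
  Jan: +$360.91 → -$360.91
  Feb: +$360.91 → $0.00
Lowest trial balance = -$1,804.55 (Sep)
Initial deposit = cushion − low point = $721.82 − (-$1,804.55) = $2,526.37

$2,526.37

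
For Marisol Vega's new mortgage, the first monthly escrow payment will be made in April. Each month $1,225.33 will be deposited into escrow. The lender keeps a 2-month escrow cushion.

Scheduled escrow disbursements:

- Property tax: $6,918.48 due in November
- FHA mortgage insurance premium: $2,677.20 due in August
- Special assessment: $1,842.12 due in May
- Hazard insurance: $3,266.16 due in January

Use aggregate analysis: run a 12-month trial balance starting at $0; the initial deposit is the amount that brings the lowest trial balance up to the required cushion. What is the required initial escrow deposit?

Cushion = 2 × $1,225.33 = $2,450.66
Trial balance (start $0, +$1,225.33 each month, − disbursements):
  Apr: +$1,225.33 → $1,225.33
  May: +$1,225.33 − $1,842.12 → $608.54
  Jun: +$1,225.33 → $1,833.87
  Jul: +$1,225.33 → $3,059.20
  Aug: +$1,225.33 − $2,677.20 → $1,607.33
  Sep: +$1,225.33 → $2,832.66
  Oct: +$1,225.33 → $4,057.99
  Nov: +$1,225.33 − $6,918.48 → -$1,635.16
  Dec: +$1,225.33 → -$409.83
  Jan: +$1,225.33 − $3,266.16 → -$2,450.66
  Feb: +$1,225.33 → -$1,225.33
  Mar: +$1,225.33 → $0.00
Lowest trial balance = -$2,450.66 (Jan)
Initial deposit = cushion − low point = $2,450.66 − (-$2,450.66) = $4,901.32

$4,901.32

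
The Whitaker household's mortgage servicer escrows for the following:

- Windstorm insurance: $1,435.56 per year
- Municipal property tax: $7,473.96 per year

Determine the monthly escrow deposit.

Windstorm insurance = $1,435.56 per year
Municipal property tax = $7,473.96 per year
Total per year = $8,909.52
Monthly = $8,909.52 ÷ 12 = $742.46

$742.46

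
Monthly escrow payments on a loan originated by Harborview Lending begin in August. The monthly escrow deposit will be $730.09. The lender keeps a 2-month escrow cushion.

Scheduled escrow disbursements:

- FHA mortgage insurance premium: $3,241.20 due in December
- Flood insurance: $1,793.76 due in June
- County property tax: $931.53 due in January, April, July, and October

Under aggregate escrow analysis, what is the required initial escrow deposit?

Cushion = 2 × $730.09 = $1,460.18
Trial balance (start $0, +$730.09 each month, − disbursements):
  Aug: +$730.09 → $730.09
  Sep: +$730.09 → $1,460.18
  Oct: +$730.09 − $931.53 → $1,258.74
  Nov: +$730.09 → $1,988.83
  Dec: +$730.09 − $3,241.20 → -$522.28
  Jan: +$730.09 − $931.53 → -$723.72
  Feb: +$730.09 → $6.37
  Mar: +$730.09 → $736.46
  Apr: +$730.09 − $931.53 → $535.02
  May: +$730.09 → $1,265.11
  Jun: +$730.09 − $1,793.76 → $201.44
  Jul: +$730.09 − $931.53 → $0.00
Lowest trial balance = -$723.72 (Jan)
Initial deposit = cushion − low point = $1,460.18 − (-$723.72) = $2,183.90

$2,183.90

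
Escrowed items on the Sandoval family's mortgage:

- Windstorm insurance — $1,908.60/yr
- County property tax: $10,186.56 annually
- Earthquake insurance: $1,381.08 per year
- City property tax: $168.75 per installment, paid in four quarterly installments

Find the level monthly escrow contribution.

Windstorm insurance = $1,908.60 per year
County property tax = $10,186.56 per year
Earthquake insurance = $1,381.08 per year
City property tax = $168.75 × 4 = $675.00 per year
Total annual escrow = $14,151.24
Per month = $14,151.24 ÷ 12 = $1,179.27

$1,179.27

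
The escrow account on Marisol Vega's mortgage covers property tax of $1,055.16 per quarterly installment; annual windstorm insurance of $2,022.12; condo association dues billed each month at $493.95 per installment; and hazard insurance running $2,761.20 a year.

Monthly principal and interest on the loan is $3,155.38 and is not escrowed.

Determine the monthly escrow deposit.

$1,244.28

Property tax — $1,055.16 × 4 = $4,220.64 annually
Windstorm insurance — $2,022.12 annually
Condo association dues — $493.95 × 12 = $5,927.40 annually
Hazard insurance — $2,761.20 annually
Combined annual = $14,931.36
Base monthly escrow = $14,931.36 ÷ 12 = $1,244.28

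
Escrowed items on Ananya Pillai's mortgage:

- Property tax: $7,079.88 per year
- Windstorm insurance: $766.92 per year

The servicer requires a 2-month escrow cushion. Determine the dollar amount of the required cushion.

$1,307.80

Property tax = $7,079.88 annually
Windstorm insurance = $766.92 annually
Total annual escrow = $7,079.88 + $766.92 = $7,846.80
Per month = $7,846.80 / 12 = $653.90
Reserve = 2 × $653.90 = $1,307.80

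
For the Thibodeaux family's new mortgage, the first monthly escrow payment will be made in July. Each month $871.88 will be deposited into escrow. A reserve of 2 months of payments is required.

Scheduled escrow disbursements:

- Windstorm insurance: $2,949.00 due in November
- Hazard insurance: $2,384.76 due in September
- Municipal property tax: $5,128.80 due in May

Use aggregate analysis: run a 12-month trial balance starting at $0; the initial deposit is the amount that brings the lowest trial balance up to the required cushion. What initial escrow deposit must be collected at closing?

Cushion = 2 × $871.88 = $1,743.76
Trial balance (start $0, +$871.88 each month, − disbursements):
  Jul: +$871.88 → $871.88
  Aug: +$871.88 → $1,743.76
  Sep: +$871.88 − $2,384.76 → $230.88
  Oct: +$871.88 → $1,102.76
  Nov: +$871.88 − $2,949.00 → -$974.36
  Dec: +$871.88 → -$102.48
  Jan: +$871.88 → $769.40
  Feb: +$871.88 → $1,641.28
  Mar: +$871.88 → $2,513.16
  Apr: +$871.88 → $3,385.04
  May: +$871.88 − $5,128.80 → -$871.88
  Jun: +$871.88 → $0.00
Lowest trial balance = -$974.36 (Nov)
Initial deposit = cushion − low point = $1,743.76 − (-$974.36) = $2,718.12

$2,718.12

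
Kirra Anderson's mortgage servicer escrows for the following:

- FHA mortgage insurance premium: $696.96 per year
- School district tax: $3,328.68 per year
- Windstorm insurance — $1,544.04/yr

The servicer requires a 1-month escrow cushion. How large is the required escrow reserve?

$464.14

FHA mortgage insurance premium = $696.96 per year
School district tax = $3,328.68 per year
Windstorm insurance = $1,544.04 per year
Total per year = $5,569.68
Per month = $5,569.68 / 12 = $464.14
Cushion = 1 × $464.14 = $464.14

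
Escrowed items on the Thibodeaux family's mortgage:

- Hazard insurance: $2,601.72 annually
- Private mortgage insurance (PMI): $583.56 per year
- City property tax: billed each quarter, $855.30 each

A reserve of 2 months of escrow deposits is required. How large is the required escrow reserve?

Hazard insurance — $2,601.72 annually
Private mortgage insurance (PMI) — $583.56 annually
City property tax — $855.30 × 4 = $3,421.20 annually
Total annual escrow = $2,601.72 + $583.56 + $3,421.20 = $6,606.48
Monthly escrow = $6,606.48 ÷ 12 = $550.54
Reserve = 2 × $550.54 = $1,101.08

$1,101.08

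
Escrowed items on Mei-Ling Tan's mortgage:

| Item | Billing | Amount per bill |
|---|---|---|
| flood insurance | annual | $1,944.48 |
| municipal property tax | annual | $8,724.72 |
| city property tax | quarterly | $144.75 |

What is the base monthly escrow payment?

Flood insurance — $1,944.48 annually
Municipal property tax — $8,724.72 annually
City property tax — $144.75 × 4 = $579.00 annually
Annual escrow total = $11,248.20
Monthly = $11,248.20 ÷ 12 = $937.35

$937.35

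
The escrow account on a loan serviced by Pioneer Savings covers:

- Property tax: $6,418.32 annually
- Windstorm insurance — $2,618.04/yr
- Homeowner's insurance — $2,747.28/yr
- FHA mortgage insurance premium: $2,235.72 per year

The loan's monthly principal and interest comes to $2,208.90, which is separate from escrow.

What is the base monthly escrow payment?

Property tax — $6,418.32/yr
Windstorm insurance — $2,618.04/yr
Homeowner's insurance — $2,747.28/yr
FHA mortgage insurance premium — $2,235.72/yr
Combined annual = $6,418.32 + $2,618.04 + $2,747.28 + $2,235.72 = $14,019.36
Per month = $14,019.36 ÷ 12 = $1,168.28

$1,168.28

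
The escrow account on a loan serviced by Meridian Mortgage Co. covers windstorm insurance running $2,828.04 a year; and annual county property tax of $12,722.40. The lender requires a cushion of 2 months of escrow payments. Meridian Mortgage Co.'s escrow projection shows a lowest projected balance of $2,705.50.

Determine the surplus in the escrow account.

$113.76

Windstorm insurance: $2,828.04
County property tax: $12,722.40
Yearly total = $15,550.44
Monthly escrow = $15,550.44 / 12 = $1,295.87
Required cushion = 2 × $1,295.87 = $2,591.74
Excess over cushion: $2,705.50 − $2,591.74 = $113.76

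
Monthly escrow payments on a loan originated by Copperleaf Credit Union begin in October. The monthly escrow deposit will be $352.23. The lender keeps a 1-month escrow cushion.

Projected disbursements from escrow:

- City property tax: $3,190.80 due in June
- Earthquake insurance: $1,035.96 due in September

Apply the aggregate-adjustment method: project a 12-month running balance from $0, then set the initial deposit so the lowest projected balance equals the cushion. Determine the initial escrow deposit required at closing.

Cushion = 1 × $352.23 = $352.23
Trial balance (start $0, +$352.23 each month, − disbursements):
  Oct: +$352.23 → $352.23
  Nov: +$352.23 → $704.46
  Dec: +$352.23 → $1,056.69
  Jan: +$352.23 → $1,408.92
  Feb: +$352.23 → $1,761.15
  Mar: +$352.23 → $2,113.38
  Apr: +$352.23 → $2,465.61
  May: +$352.23 → $2,817.84
  Jun: +$352.23 − $3,190.80 → -$20.73
  Jul: +$352.23 → $331.50
  Aug: +$352.23 → $683.73
  Sep: +$352.23 − $1,035.96 → $0.00
Lowest trial balance = -$20.73 (Jun)
Initial deposit = cushion − low point = $352.23 − (-$20.73) = $372.96

$372.96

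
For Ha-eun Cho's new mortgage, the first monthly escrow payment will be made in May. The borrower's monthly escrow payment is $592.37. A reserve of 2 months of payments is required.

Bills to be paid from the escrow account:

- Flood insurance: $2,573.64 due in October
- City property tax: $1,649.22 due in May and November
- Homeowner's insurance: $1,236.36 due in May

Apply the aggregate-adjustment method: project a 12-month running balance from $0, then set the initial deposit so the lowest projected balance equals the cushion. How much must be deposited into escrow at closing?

Cushion = 2 × $592.37 = $1,184.74
Trial balance (start $0, +$592.37 each month, − disbursements):
  May: +$592.37 − $2,885.58 → -$2,293.21
  Jun: +$592.37 → -$1,700.84
  Jul: +$592.37 → -$1,108.47
  Aug: +$592.37 → -$516.10
  Sep: +$592.37 → $76.27
  Oct: +$592.37 − $2,573.64 → -$1,905.00
  Nov: +$592.37 − $1,649.22 → -$2,961.85
  Dec: +$592.37 → -$2,369.48
  Jan: +$592.37 → -$1,777.11
  Feb: +$592.37 → -$1,184.74
  Mar: +$592.37 → -$592.37
  Apr: +$592.37 → $0.00
Lowest trial balance = -$2,961.85 (Nov)
Initial deposit = cushion − low point = $1,184.74 − (-$2,961.85) = $4,146.59

$4,146.59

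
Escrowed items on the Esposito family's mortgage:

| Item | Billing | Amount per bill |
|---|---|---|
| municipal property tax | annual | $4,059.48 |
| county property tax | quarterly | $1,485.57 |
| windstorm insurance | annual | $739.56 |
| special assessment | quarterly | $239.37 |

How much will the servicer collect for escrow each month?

Municipal property tax — $4,059.48 annually
County property tax — $1,485.57 × 4 = $5,942.28 annually
Windstorm insurance — $739.56 annually
Special assessment — $239.37 × 4 = $957.48 annually
Annual escrow total = $4,059.48 + $5,942.28 + $739.56 + $957.48 = $11,698.80
Monthly = $11,698.80 ÷ 12 = $974.90

$974.90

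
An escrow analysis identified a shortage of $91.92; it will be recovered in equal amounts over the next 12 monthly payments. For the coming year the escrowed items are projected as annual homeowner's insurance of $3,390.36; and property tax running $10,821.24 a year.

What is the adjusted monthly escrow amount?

$1,191.96

Homeowner's insurance = $3,390.36 annually
Property tax = $10,821.24 annually
Total per year = $14,211.60
Base monthly escrow = $14,211.60 / 12 = $1,184.30
Shortage spread = $91.92 ÷ 12 = $7.66/mo
Adjusted monthly = $1,184.30 + $7.66 = $1,191.96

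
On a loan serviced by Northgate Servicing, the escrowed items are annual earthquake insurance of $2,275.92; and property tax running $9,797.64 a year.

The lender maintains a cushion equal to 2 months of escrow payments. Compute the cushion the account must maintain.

Earthquake insurance — $2,275.92
Property tax — $9,797.64
Combined annual = $12,073.56
Per month = $12,073.56 ÷ 12 = $1,006.13
Cushion = 2 × $1,006.13 = $2,012.26

$2,012.26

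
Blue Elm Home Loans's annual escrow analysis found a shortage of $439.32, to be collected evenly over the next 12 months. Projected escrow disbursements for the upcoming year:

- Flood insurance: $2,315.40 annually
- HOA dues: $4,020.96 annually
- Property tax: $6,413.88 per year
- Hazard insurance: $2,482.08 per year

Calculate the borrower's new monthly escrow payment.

$1,305.97

Flood insurance — $2,315.40 per year
HOA dues — $4,020.96 per year
Property tax — $6,413.88 per year
Hazard insurance — $2,482.08 per year
Combined annual = $2,315.40 + $4,020.96 + $6,413.88 + $2,482.08 = $15,232.32
Per month = $15,232.32 ÷ 12 = $1,269.36
Monthly shortage recovery: $439.32 / 12 = $36.61
New monthly escrow = $1,269.36 + $36.61 = $1,305.97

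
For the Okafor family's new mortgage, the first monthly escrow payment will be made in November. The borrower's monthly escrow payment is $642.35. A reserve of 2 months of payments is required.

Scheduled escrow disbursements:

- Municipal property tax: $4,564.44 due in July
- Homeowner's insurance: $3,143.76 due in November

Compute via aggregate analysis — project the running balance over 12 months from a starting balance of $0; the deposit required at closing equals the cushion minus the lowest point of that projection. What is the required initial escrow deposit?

$3,786.11

Cushion = 2 × $642.35 = $1,284.70
Trial balance (start $0, +$642.35 each month, − disbursements):
  Nov: +$642.35 − $3,143.76 → -$2,501.41
  Dec: +$642.35 → -$1,859.06
  Jan: +$642.35 → -$1,216.71
  Feb: +$642.35 → -$574.36
  Mar: +$642.35 → $67.99
  Apr: +$642.35 → $710.34
  May: +$642.35 → $1,352.69
  Jun: +$642.35 → $1,995.04
  Jul: +$642.35 − $4,564.44 → -$1,927.05
  Aug: +$642.35 → -$1,284.70
  Sep: +$642.35 → -$642.35
  Oct: +$642.35 → $0.00
Lowest trial balance = -$2,501.41 (Nov)
Initial deposit = cushion − low point = $1,284.70 − (-$2,501.41) = $3,786.11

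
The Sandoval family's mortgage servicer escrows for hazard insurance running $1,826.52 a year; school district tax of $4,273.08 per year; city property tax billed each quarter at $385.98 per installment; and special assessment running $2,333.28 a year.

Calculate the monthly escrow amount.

Hazard insurance = $1,826.52
School district tax = $4,273.08
City property tax = $385.98 × 4 = $1,543.92
Special assessment = $2,333.28
Combined annual = $1,826.52 + $4,273.08 + $1,543.92 + $2,333.28 = $9,976.80
Monthly escrow = $9,976.80 ÷ 12 = $831.40

$831.40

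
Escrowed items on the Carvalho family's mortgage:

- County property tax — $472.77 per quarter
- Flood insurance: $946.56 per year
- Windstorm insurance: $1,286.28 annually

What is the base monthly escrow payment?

County property tax: $472.77 × 4 = $1,891.08
Flood insurance: $946.56
Windstorm insurance: $1,286.28
Total annual escrow = $1,891.08 + $946.56 + $1,286.28 = $4,123.92
Base monthly escrow = $4,123.92 / 12 = $343.66

$343.66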